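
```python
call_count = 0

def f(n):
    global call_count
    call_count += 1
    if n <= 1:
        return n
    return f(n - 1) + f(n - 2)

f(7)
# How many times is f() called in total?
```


f(7) calls f(6) and f(5); each non-base call branches into two more.
Let C(k) = total number of calls made by f(k), including the call to f(k) itself.
Base cases: C(0) = 1, C(1) = 1
Recurrence: C(k) = 1 + C(k-1) + C(k-2)
  C(2) = 1 + C(1) + C(0) = 1 + 1 + 1 = 3
  C(3) = 1 + C(2) + C(1) = 1 + 3 + 1 = 5
  C(4) = 1 + C(3) + C(2) = 1 + 5 + 3 = 9
  C(5) = 1 + C(4) + C(3) = 1 + 9 + 5 = 15
  C(6) = 1 + C(5) + C(4) = 1 + 15 + 9 = 25
  C(7) = 1 + C(6) + C(5) = 1 + 25 + 15 = 41
Total calls = C(7) = 41


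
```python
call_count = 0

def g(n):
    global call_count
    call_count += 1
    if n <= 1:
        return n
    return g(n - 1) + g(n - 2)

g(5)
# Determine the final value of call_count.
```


g(5) calls g(4) and g(3); each non-base call branches into two more.
Let C(k) = total number of calls made by g(k), including the call to g(k) itself.
Base cases: C(0) = 1, C(1) = 1
Recurrence: C(k) = 1 + C(k-1) + C(k-2)
  C(2) = 1 + C(1) + C(0) = 1 + 1 + 1 = 3
  C(3) = 1 + C(2) + C(1) = 1 + 3 + 1 = 5
  C(4) = 1 + C(3) + C(2) = 1 + 5 + 3 = 9
  C(5) = 1 + C(4) + C(3) = 1 + 9 + 5 = 15
Total calls = C(5) = 15


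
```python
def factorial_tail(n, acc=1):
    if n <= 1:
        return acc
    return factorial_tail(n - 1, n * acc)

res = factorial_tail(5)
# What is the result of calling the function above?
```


factorial_tail(5, 1)
= factorial_tail(4, 5 * 1) = factorial_tail(4, 5)
= factorial_tail(3, 4 * 5) = factorial_tail(3, 20)
= factorial_tail(2, 3 * 20) = factorial_tail(2, 60)
= factorial_tail(1, 2 * 60) = factorial_tail(1, 120)
n <= 1, return acc = 120


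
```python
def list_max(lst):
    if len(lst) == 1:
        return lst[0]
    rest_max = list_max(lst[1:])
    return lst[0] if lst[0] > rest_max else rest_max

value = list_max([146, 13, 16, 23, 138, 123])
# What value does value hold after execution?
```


list_max([146, 13, 16, 23, 138, 123])
= compare 146 with list_max([13, 16, 23, 138, 123])
= compare 13 with list_max([16, 23, 138, 123])
= compare 16 with list_max([23, 138, 123])
= compare 23 with list_max([138, 123])
= compare 138 with list_max([123])
Base: list_max([123]) = 123
compare 138 with 123: max = 138
compare 23 with 138: max = 138
compare 16 with 138: max = 138
compare 13 with 138: max = 138
compare 146 with 138: max = 146
= 146


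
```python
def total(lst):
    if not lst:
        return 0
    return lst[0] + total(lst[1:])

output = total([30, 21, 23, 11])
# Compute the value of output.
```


total([30, 21, 23, 11])
= 30 + total([21, 23, 11])
= 30 + 21 + total([23, 11])
= 30 + 21 + 23 + total([11])
= 30 + 21 + 23 + 11 + total([])
= 30 + 21 + 23 + 11 + 0
= 85


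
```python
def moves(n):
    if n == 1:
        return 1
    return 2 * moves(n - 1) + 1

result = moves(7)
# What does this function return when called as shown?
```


moves(7)
= 2 * moves(6) + 1
= 2 * (2 * moves(5) + 1) + 1
= 2 * (2 * (2 * moves(4) + 1) + 1) + 1
= 2 * (2 * (2 * (2 * moves(3) + 1) + 1) + 1) + 1
= 2 * (2 * (2 * (2 * (2 * moves(2) + 1) + 1) + 1) + 1) + 1
= 2 * (2 * (2 * (2 * (2 * (2 * moves(1) + 1) + 1) + 1) + 1) + 1) + 1
Now compute bottom-up:
moves(1) = 1
moves(2) = 2 * 1 + 1 = 3
moves(3) = 2 * 3 + 1 = 7
moves(4) = 2 * 7 + 1 = 15
moves(5) = 2 * 15 + 1 = 31
moves(6) = 2 * 31 + 1 = 63
moves(7) = 2 * 63 + 1 = 127
= 127


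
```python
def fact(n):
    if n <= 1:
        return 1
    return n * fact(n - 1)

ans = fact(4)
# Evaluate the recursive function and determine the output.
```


fact(4)
= 4 * fact(3)
= 4 * 3 * fact(2)
= 4 * 3 * 2 * fact(1)
= 4 * 3 * 2 * 1
= 24


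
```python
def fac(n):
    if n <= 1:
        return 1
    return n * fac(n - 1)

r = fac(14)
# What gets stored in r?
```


fac(14)
= 14 * fac(13)
= 14 * 13 * fac(12)
= 14 * 13 * 12 * fac(11)
= 14 * 13 * 12 * 11 * fac(10)
= 14 * 13 * 12 * 11 * 10 * fac(9)
= 14 * 13 * 12 * 11 * 10 * 9 * fac(8)
= 14 * 13 * 12 * 11 * 10 * 9 * 8 * fac(7)
= 14 * 13 * 12 * 11 * 10 * 9 * 8 * 7 * fac(6)
= 14 * 13 * 12 * 11 * 10 * 9 * 8 * 7 * 6 * fac(5)
= 14 * 13 * 12 * 11 * 10 * 9 * 8 * 7 * 6 * 5 * fac(4)
= 14 * 13 * 12 * 11 * 10 * 9 * 8 * 7 * 6 * 5 * 4 * fac(3)
= 14 * 13 * 12 * 11 * 10 * 9 * 8 * 7 * 6 * 5 * 4 * 3 * fac(2)
= 14 * 13 * 12 * 11 * 10 * 9 * 8 * 7 * 6 * 5 * 4 * 3 * 2 * fac(1)
= 14 * 13 * 12 * 11 * 10 * 9 * 8 * 7 * 6 * 5 * 4 * 3 * 2 * 1
= 87178291200


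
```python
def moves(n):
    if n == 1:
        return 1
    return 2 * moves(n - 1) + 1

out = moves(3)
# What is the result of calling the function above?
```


moves(3)
= 2 * moves(2) + 1
= 2 * (2 * moves(1) + 1) + 1
Now compute bottom-up:
moves(1) = 1
moves(2) = 2 * 1 + 1 = 3
moves(3) = 2 * 3 + 1 = 7
= 7


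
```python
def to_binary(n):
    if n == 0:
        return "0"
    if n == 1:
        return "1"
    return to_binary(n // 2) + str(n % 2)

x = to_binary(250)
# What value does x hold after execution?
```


to_binary(250)
= to_binary(125) + "0"
= to_binary(62) + "1" + "0"
= to_binary(31) + "0" + "1" + "0"
= to_binary(15) + "1" + "0" + "1" + "0"
= to_binary(7) + "1" + "1" + "0" + "1" + "0"
= to_binary(3) + "1" + "1" + "1" + "0" + "1" + "0"
= to_binary(1) + "1" + "1" + "1" + "1" + "0" + "1" + "0"
= "1" + "1" + "1" + "1" + "1" + "0" + "1" + "0"
= "11111010"


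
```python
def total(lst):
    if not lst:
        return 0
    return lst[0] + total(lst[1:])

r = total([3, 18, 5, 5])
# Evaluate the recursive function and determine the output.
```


total([3, 18, 5, 5])
= 3 + total([18, 5, 5])
= 3 + 18 + total([5, 5])
= 3 + 18 + 5 + total([5])
= 3 + 18 + 5 + 5 + total([])
= 3 + 18 + 5 + 5 + 0
= 31


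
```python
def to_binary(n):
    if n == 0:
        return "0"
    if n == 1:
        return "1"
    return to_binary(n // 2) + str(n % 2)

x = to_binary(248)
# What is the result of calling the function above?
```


to_binary(248)
= to_binary(124) + "0"
= to_binary(62) + "0" + "0"
= to_binary(31) + "0" + "0" + "0"
= to_binary(15) + "1" + "0" + "0" + "0"
= to_binary(7) + "1" + "1" + "0" + "0" + "0"
= to_binary(3) + "1" + "1" + "1" + "0" + "0" + "0"
= to_binary(1) + "1" + "1" + "1" + "1" + "0" + "0" + "0"
= "1" + "1" + "1" + "1" + "1" + "0" + "0" + "0"
= "11111000"


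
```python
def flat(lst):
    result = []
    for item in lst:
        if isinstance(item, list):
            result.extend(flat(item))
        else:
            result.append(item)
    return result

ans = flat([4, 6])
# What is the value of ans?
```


flat([4, 6])
Processing each element:
  4 is not a list -> append 4
  6 is not a list -> append 6
= [4, 6]


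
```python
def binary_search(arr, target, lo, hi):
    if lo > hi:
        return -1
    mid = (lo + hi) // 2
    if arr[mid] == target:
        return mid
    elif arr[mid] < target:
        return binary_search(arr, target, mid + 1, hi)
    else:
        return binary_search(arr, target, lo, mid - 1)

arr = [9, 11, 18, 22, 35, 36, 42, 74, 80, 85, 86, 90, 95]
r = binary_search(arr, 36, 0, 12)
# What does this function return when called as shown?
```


binary_search(arr, 36, 0, 12)
lo=0, hi=12, mid=6, arr[mid]=42
42 > 36, search left half
lo=0, hi=5, mid=2, arr[mid]=18
18 < 36, search right half
lo=3, hi=5, mid=4, arr[mid]=35
35 < 36, search right half
lo=5, hi=5, mid=5, arr[mid]=36
arr[5] == 36, found at index 5
= 5


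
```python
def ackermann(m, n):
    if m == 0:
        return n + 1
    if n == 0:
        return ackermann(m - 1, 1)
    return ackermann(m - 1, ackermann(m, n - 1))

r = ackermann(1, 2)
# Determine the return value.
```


ackermann(1, 2)
= ackermann(0, ackermann(1, 1))
First compute ackermann(1, 1) = 3
= ackermann(0, 3)
= 4


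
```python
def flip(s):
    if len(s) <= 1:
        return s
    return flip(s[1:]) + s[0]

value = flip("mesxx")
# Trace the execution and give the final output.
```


flip("mesxx")
= flip("esxx") + "m"
= flip("sxx") + "e" + "m"
= flip("xx") + "s" + "e" + "m"
= flip("x") + "x" + "s" + "e" + "m"
= "x" + "x" + "s" + "e" + "m"
= "xxsem"


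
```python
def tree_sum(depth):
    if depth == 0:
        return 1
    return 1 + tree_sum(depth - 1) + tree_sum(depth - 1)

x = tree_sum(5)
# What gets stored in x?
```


tree_sum(5)
= 1 + tree_sum(4) + tree_sum(4)
= 1 + 2 * tree_sum(4)
tree_sum(k) = 2^(k+1) - 1
tree_sum(0) = 1
tree_sum(1) = 3
tree_sum(2) = 7
tree_sum(3) = 15
tree_sum(4) = 31
tree_sum(5) = 2^6 - 1 = 63


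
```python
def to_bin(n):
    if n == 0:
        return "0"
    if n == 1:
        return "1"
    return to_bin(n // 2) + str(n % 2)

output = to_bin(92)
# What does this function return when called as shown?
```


to_bin(92)
= to_bin(46) + "0"
= to_bin(23) + "0" + "0"
= to_bin(11) + "1" + "0" + "0"
= to_bin(5) + "1" + "1" + "0" + "0"
= to_bin(2) + "1" + "1" + "1" + "0" + "0"
= to_bin(1) + "0" + "1" + "1" + "1" + "0" + "0"
= "1" + "0" + "1" + "1" + "1" + "0" + "0"
= "1011100"


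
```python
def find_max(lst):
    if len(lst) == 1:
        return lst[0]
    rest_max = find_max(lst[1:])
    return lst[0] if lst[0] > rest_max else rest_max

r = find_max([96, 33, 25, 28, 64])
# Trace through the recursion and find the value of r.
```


find_max([96, 33, 25, 28, 64])
= compare 96 with find_max([33, 25, 28, 64])
= compare 33 with find_max([25, 28, 64])
= compare 25 with find_max([28, 64])
= compare 28 with find_max([64])
Base: find_max([64]) = 64
compare 28 with 64: max = 64
compare 25 with 64: max = 64
compare 33 with 64: max = 64
compare 96 with 64: max = 96
= 96


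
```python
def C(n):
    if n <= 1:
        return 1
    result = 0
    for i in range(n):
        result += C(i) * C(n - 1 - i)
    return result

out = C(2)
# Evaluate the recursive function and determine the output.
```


C(2)
= sum of C(i) * C(2-1-i) for i in 0..1
  C(0)*C(1) = 1*1 = 1
  C(1)*C(0) = 1*1 = 1
= 1 + 1
= 2


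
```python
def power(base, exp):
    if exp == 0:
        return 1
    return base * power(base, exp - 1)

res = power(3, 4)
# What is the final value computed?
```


power(3, 4)
= 3 * power(3, 3)
= 3 * 3 * power(3, 2)
= 3 * 3 * 3 * power(3, 1)
= 3 * 3 * 3 * 3 * power(3, 0)
= 3 * 3 * 3 * 3 * 1
= 81


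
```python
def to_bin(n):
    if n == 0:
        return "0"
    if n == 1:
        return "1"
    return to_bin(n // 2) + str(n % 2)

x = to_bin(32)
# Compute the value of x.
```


to_bin(32)
= to_bin(16) + "0"
= to_bin(8) + "0" + "0"
= to_bin(4) + "0" + "0" + "0"
= to_bin(2) + "0" + "0" + "0" + "0"
= to_bin(1) + "0" + "0" + "0" + "0" + "0"
= "1" + "0" + "0" + "0" + "0" + "0"
= "100000"


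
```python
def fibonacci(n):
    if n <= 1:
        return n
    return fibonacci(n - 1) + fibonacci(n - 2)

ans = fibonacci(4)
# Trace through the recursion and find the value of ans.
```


fibonacci(4)
= fibonacci(3) + fibonacci(2)
= (fibonacci(2) + fibonacci(1)) + fibonacci(2)
Computing bottom-up: fibonacci(0)=0, fibonacci(1)=1, fibonacci(2)=1, fibonacci(3)=2, fibonacci(4)=3
= 3


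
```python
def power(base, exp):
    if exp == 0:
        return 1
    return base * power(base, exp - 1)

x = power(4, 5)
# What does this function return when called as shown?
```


power(4, 5)
= 4 * power(4, 4)
= 4 * 4 * power(4, 3)
= 4 * 4 * 4 * power(4, 2)
= 4 * 4 * 4 * 4 * power(4, 1)
= 4 * 4 * 4 * 4 * 4 * power(4, 0)
= 4 * 4 * 4 * 4 * 4 * 1
= 1024


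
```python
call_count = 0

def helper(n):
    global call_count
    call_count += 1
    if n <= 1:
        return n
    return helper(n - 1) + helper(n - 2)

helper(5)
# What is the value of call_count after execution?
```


helper(5) calls helper(4) and helper(3); each non-base call branches into two more.
Let C(k) = total number of calls made by helper(k), including the call to helper(k) itself.
Base cases: C(0) = 1, C(1) = 1
Recurrence: C(k) = 1 + C(k-1) + C(k-2)
  C(2) = 1 + C(1) + C(0) = 1 + 1 + 1 = 3
  C(3) = 1 + C(2) + C(1) = 1 + 3 + 1 = 5
  C(4) = 1 + C(3) + C(2) = 1 + 5 + 3 = 9
  C(5) = 1 + C(4) + C(3) = 1 + 9 + 5 = 15
Total calls = C(5) = 15


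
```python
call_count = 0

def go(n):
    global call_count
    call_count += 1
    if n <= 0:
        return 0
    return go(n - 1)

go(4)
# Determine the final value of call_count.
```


go(4) calls go(3) calls ... calls go(0)
Total calls: 4 + 1 (for base case) = 5


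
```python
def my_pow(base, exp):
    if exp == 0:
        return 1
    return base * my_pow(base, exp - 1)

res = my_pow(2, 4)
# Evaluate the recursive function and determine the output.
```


my_pow(2, 4)
= 2 * my_pow(2, 3)
= 2 * 2 * my_pow(2, 2)
= 2 * 2 * 2 * my_pow(2, 1)
= 2 * 2 * 2 * 2 * my_pow(2, 0)
= 2 * 2 * 2 * 2 * 1
= 16


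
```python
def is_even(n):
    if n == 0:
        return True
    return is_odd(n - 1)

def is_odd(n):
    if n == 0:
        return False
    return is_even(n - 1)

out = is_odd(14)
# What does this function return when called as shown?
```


is_odd(14)
= is_even(13)
= is_odd(12)
= is_even(11)
= is_odd(10)
= is_even(9)
= is_odd(8)
= is_even(7)
= is_odd(6)
= is_even(5)
= is_odd(4)
= is_even(3)
= is_odd(2)
= is_even(1)
= is_odd(0)
n == 0: return False
= False


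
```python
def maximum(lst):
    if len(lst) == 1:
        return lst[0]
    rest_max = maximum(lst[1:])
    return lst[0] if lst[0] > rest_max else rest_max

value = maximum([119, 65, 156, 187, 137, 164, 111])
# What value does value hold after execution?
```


maximum([119, 65, 156, 187, 137, 164, 111])
= compare 119 with maximum([65, 156, 187, 137, 164, 111])
= compare 65 with maximum([156, 187, 137, 164, 111])
= compare 156 with maximum([187, 137, 164, 111])
= compare 187 with maximum([137, 164, 111])
= compare 137 with maximum([164, 111])
= compare 164 with maximum([111])
Base: maximum([111]) = 111
compare 164 with 111: max = 164
compare 137 with 164: max = 164
compare 187 with 164: max = 187
compare 156 with 187: max = 187
compare 65 with 187: max = 187
compare 119 with 187: max = 187
= 187


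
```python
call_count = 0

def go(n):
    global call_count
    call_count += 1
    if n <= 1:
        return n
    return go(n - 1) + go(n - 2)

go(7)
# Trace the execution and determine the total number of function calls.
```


go(7) calls go(6) and go(5); each non-base call branches into two more.
Let C(k) = total number of calls made by go(k), including the call to go(k) itself.
Base cases: C(0) = 1, C(1) = 1
Recurrence: C(k) = 1 + C(k-1) + C(k-2)
  C(2) = 1 + C(1) + C(0) = 1 + 1 + 1 = 3
  C(3) = 1 + C(2) + C(1) = 1 + 3 + 1 = 5
  C(4) = 1 + C(3) + C(2) = 1 + 5 + 3 = 9
  C(5) = 1 + C(4) + C(3) = 1 + 9 + 5 = 15
  C(6) = 1 + C(5) + C(4) = 1 + 15 + 9 = 25
  C(7) = 1 + C(6) + C(5) = 1 + 25 + 15 = 41
Total calls = C(7) = 41


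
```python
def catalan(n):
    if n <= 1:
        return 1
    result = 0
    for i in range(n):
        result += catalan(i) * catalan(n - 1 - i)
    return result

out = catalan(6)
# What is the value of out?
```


catalan(6)
= sum of catalan(i) * catalan(6-1-i) for i in 0..5
First compute sub-values bottom-up:
  catalan(0) = 1, catalan(1) = 1
  catalan(2) = 1*1 + 1*1 = 2
  catalan(3) = 1*2 + 1*1 + 2*1 = 5
  catalan(4) = 1*5 + 1*2 + 2*1 + 5*1 = 14
  catalan(5) = 1*14 + 1*5 + 2*2 + 5*1 + 14*1 = 42
Now catalan(6):
  catalan(0)*catalan(5) = 1*42 = 42
  catalan(1)*catalan(4) = 1*14 = 14
  catalan(2)*catalan(3) = 2*5 = 10
  catalan(3)*catalan(2) = 5*2 = 10
  catalan(4)*catalan(1) = 14*1 = 14
  catalan(5)*catalan(0) = 42*1 = 42
= 42 + 14 + 10 + 10 + 14 + 42
= 132


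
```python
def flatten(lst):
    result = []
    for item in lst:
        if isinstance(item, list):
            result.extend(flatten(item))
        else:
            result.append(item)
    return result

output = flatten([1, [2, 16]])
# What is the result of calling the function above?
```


flatten([1, [2, 16]])
Processing each element:
  1 is not a list -> append 1
  [2, 16] is a list -> flatten recursively -> [2, 16]
= [1, 2, 16]


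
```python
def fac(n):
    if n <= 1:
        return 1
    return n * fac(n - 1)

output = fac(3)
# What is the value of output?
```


fac(3)
= 3 * fac(2)
= 3 * 2 * fac(1)
= 3 * 2 * 1
= 6


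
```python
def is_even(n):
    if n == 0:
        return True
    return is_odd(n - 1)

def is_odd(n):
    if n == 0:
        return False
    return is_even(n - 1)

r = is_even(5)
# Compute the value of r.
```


is_even(5)
= is_odd(4)
= is_even(3)
= is_odd(2)
= is_even(1)
= is_odd(0)
n == 0: return False
= False


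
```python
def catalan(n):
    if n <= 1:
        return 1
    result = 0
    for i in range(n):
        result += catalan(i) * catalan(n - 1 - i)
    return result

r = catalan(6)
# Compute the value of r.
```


catalan(6)
= sum of catalan(i) * catalan(6-1-i) for i in 0..5
First compute sub-values bottom-up:
  catalan(0) = 1, catalan(1) = 1
  catalan(2) = 1*1 + 1*1 = 2
  catalan(3) = 1*2 + 1*1 + 2*1 = 5
  catalan(4) = 1*5 + 1*2 + 2*1 + 5*1 = 14
  catalan(5) = 1*14 + 1*5 + 2*2 + 5*1 + 14*1 = 42
Now catalan(6):
  catalan(0)*catalan(5) = 1*42 = 42
  catalan(1)*catalan(4) = 1*14 = 14
  catalan(2)*catalan(3) = 2*5 = 10
  catalan(3)*catalan(2) = 5*2 = 10
  catalan(4)*catalan(1) = 14*1 = 14
  catalan(5)*catalan(0) = 42*1 = 42
= 42 + 14 + 10 + 10 + 14 + 42
= 132


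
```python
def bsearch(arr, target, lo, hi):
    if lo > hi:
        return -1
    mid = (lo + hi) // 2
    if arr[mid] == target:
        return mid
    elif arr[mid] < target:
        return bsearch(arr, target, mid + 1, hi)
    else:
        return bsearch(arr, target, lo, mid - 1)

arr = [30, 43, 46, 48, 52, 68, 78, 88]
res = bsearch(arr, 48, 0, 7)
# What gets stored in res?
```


bsearch(arr, 48, 0, 7)
lo=0, hi=7, mid=3, arr[mid]=48
arr[3] == 48, found at index 3
= 3


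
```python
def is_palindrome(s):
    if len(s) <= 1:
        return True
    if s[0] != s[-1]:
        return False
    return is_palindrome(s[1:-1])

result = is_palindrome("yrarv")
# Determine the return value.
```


is_palindrome("yrarv")
"yrarv": s[0]='y' != s[-1]='v' -> False
= False


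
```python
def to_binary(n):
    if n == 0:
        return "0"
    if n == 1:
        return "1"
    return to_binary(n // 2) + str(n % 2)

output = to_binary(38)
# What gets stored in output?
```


to_binary(38)
= to_binary(19) + "0"
= to_binary(9) + "1" + "0"
= to_binary(4) + "1" + "1" + "0"
= to_binary(2) + "0" + "1" + "1" + "0"
= to_binary(1) + "0" + "0" + "1" + "1" + "0"
= "1" + "0" + "0" + "1" + "1" + "0"
= "100110"


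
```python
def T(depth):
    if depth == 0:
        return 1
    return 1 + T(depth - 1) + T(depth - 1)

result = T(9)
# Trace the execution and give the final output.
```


T(9)
= 1 + T(8) + T(8)
= 1 + 2 * T(8)
T(k) = 2^(k+1) - 1
T(0) = 1
T(1) = 3
T(2) = 7
T(3) = 15
T(4) = 31
T(9) = 2^10 - 1 = 1023


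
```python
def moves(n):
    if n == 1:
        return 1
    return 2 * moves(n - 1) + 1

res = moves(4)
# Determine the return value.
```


moves(4)
= 2 * moves(3) + 1
= 2 * (2 * moves(2) + 1) + 1
= 2 * (2 * (2 * moves(1) + 1) + 1) + 1
Now compute bottom-up:
moves(1) = 1
moves(2) = 2 * 1 + 1 = 3
moves(3) = 2 * 3 + 1 = 7
moves(4) = 2 * 7 + 1 = 15
= 15


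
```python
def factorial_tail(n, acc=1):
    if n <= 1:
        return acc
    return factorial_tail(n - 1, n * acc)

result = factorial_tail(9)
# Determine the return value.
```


factorial_tail(9, 1)
= factorial_tail(8, 9 * 1) = factorial_tail(8, 9)
= factorial_tail(7, 8 * 9) = factorial_tail(7, 72)
= factorial_tail(6, 7 * 72) = factorial_tail(6, 504)
= factorial_tail(5, 6 * 504) = factorial_tail(5, 3024)
= factorial_tail(4, 5 * 3024) = factorial_tail(4, 15120)
= factorial_tail(3, 4 * 15120) = factorial_tail(3, 60480)
= factorial_tail(2, 3 * 60480) = factorial_tail(2, 181440)
= factorial_tail(1, 2 * 181440) = factorial_tail(1, 362880)
n <= 1, return acc = 362880


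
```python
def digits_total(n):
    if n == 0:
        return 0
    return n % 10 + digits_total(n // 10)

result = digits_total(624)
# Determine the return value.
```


digits_total(624)
= 4 + digits_total(62)
= 4 + 2 + digits_total(6)
= 4 + 2 + 6 + digits_total(0)
= 4 + 2 + 6 + 0
= 12


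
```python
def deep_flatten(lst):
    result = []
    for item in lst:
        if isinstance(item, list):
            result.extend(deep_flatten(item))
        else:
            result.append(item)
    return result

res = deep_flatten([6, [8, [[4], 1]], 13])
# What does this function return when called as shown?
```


deep_flatten([6, [8, [[4], 1]], 13])
Processing each element:
  6 is not a list -> append 6
  [8, [[4], 1]] is a list -> deep_flatten recursively -> [8, 4, 1]
  13 is not a list -> append 13
= [6, 8, 4, 1, 13]


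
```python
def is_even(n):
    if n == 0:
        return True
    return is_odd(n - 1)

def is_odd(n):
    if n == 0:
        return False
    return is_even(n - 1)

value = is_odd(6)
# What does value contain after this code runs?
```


is_odd(6)
= is_even(5)
= is_odd(4)
= is_even(3)
= is_odd(2)
= is_even(1)
= is_odd(0)
n == 0: return False
= False


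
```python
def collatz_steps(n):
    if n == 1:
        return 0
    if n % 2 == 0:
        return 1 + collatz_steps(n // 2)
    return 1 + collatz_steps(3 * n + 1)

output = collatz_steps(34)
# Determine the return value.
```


collatz_steps(34)
34 is even -> collatz_steps(17)
17 is odd -> 3*17+1 = 52 -> collatz_steps(52)
52 is even -> collatz_steps(26)
26 is even -> collatz_steps(13)
13 is odd -> 3*13+1 = 40 -> collatz_steps(40)
40 is even -> collatz_steps(20)
20 is even -> collatz_steps(10)
10 is even -> collatz_steps(5)
5 is odd -> 3*5+1 = 16 -> collatz_steps(16)
16 is even -> collatz_steps(8)
8 is even -> collatz_steps(4)
4 is even -> collatz_steps(2)
2 is even -> collatz_steps(1)
Reached 1 after 13 steps
= 13


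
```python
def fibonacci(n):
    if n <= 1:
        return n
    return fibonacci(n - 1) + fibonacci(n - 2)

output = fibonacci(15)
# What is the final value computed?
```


fibonacci(15)
= fibonacci(14) + fibonacci(13)
= (fibonacci(13) + fibonacci(12)) + fibonacci(13)
Computing bottom-up: fibonacci(0)=0, fibonacci(1)=1, fibonacci(2)=1, fibonacci(3)=2, fibonacci(4)=3, fibonacci(5)=5, fibonacci(6)=8, fibonacci(7)=13, fibonacci(8)=21, fibonacci(9)=34, fibonacci(10)=55, fibonacci(11)=89, fibonacci(12)=144, fibonacci(13)=233, fibonacci(14)=377, fibonacci(15)=610
= 610


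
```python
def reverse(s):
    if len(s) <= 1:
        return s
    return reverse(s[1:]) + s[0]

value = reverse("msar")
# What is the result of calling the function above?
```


reverse("msar")
= reverse("sar") + "m"
= reverse("ar") + "s" + "m"
= reverse("r") + "a" + "s" + "m"
= "r" + "a" + "s" + "m"
= "rasm"


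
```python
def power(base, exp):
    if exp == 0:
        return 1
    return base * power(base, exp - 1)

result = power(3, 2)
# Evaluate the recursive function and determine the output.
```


power(3, 2)
= 3 * power(3, 1)
= 3 * 3 * power(3, 0)
= 3 * 3 * 1
= 9


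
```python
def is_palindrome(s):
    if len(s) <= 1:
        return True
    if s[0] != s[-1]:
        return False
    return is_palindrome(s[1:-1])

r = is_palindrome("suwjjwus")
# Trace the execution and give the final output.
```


is_palindrome("suwjjwus")
"suwjjwus": s[0]='s' == s[-1]='s' -> is_palindrome("uwjjwu")
"uwjjwu": s[0]='u' == s[-1]='u' -> is_palindrome("wjjw")
"wjjw": s[0]='w' == s[-1]='w' -> is_palindrome("jj")
"jj": s[0]='j' == s[-1]='j' -> is_palindrome("")
"": len <= 1 -> True
= True


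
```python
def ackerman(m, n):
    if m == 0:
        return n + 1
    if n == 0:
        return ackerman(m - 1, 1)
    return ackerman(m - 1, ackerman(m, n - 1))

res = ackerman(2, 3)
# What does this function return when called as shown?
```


ackerman(2, 3)
= ackerman(1, ackerman(2, 2))
First compute ackerman(2, 2) = 7
= ackerman(1, 7)
= 9


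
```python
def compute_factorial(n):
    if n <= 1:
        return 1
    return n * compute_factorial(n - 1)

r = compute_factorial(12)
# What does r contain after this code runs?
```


compute_factorial(12)
= 12 * compute_factorial(11)
= 12 * 11 * compute_factorial(10)
= 12 * 11 * 10 * compute_factorial(9)
= 12 * 11 * 10 * 9 * compute_factorial(8)
= 12 * 11 * 10 * 9 * 8 * compute_factorial(7)
= 12 * 11 * 10 * 9 * 8 * 7 * compute_factorial(6)
= 12 * 11 * 10 * 9 * 8 * 7 * 6 * compute_factorial(5)
= 12 * 11 * 10 * 9 * 8 * 7 * 6 * 5 * compute_factorial(4)
= 12 * 11 * 10 * 9 * 8 * 7 * 6 * 5 * 4 * compute_factorial(3)
= 12 * 11 * 10 * 9 * 8 * 7 * 6 * 5 * 4 * 3 * compute_factorial(2)
= 12 * 11 * 10 * 9 * 8 * 7 * 6 * 5 * 4 * 3 * 2 * compute_factorial(1)
= 12 * 11 * 10 * 9 * 8 * 7 * 6 * 5 * 4 * 3 * 2 * 1
= 479001600


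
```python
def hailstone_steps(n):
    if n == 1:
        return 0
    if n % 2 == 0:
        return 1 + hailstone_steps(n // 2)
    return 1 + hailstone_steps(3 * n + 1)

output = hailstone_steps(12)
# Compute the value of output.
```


hailstone_steps(12)
12 is even -> hailstone_steps(6)
6 is even -> hailstone_steps(3)
3 is odd -> 3*3+1 = 10 -> hailstone_steps(10)
10 is even -> hailstone_steps(5)
5 is odd -> 3*5+1 = 16 -> hailstone_steps(16)
16 is even -> hailstone_steps(8)
8 is even -> hailstone_steps(4)
4 is even -> hailstone_steps(2)
2 is even -> hailstone_steps(1)
Reached 1 after 9 steps
= 9


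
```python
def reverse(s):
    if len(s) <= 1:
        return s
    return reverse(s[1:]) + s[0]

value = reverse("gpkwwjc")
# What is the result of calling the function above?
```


reverse("gpkwwjc")
= reverse("pkwwjc") + "g"
= reverse("kwwjc") + "p" + "g"
= reverse("wwjc") + "k" + "p" + "g"
= reverse("wjc") + "w" + "k" + "p" + "g"
= reverse("jc") + "w" + "w" + "k" + "p" + "g"
= reverse("c") + "j" + "w" + "w" + "k" + "p" + "g"
= "c" + "j" + "w" + "w" + "k" + "p" + "g"
= "cjwwkpg"


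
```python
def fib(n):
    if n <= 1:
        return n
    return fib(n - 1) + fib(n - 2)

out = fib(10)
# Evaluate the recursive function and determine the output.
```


fib(10)
= fib(9) + fib(8)
= (fib(8) + fib(7)) + fib(8)
Computing bottom-up: fib(0)=0, fib(1)=1, fib(2)=1, fib(3)=2, fib(4)=3, fib(5)=5, fib(6)=8, fib(7)=13, fib(8)=21, fib(9)=34, fib(10)=55
= 55


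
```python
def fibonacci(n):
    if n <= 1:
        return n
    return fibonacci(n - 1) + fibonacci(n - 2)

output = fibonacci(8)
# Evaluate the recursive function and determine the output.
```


fibonacci(8)
= fibonacci(7) + fibonacci(6)
= (fibonacci(6) + fibonacci(5)) + fibonacci(6)
Computing bottom-up: fibonacci(0)=0, fibonacci(1)=1, fibonacci(2)=1, fibonacci(3)=2, fibonacci(4)=3, fibonacci(5)=5, fibonacci(6)=8, fibonacci(7)=13, fibonacci(8)=21
= 21


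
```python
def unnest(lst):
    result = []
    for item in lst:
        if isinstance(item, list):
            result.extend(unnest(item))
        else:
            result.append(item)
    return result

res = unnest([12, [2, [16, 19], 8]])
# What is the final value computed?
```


unnest([12, [2, [16, 19], 8]])
Processing each element:
  12 is not a list -> append 12
  [2, [16, 19], 8] is a list -> unnest recursively -> [2, 16, 19, 8]
= [12, 2, 16, 19, 8]


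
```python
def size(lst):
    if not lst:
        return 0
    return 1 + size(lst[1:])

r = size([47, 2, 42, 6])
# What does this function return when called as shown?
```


size([47, 2, 42, 6])
= 1 + size([2, 42, 6])
= 1 + 1 + size([42, 6])
= 1 + 1 + 1 + size([6])
= 1 + 1 + 1 + 1 + size([])
= 1 + 1 + 1 + 1 + 0
= 4


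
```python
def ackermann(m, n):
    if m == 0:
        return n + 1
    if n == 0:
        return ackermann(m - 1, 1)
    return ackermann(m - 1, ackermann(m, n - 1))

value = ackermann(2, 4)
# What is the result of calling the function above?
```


ackermann(2, 4)
= ackermann(1, ackermann(2, 3))
First compute ackermann(2, 3) = 9
= ackermann(1, 9)
= 11


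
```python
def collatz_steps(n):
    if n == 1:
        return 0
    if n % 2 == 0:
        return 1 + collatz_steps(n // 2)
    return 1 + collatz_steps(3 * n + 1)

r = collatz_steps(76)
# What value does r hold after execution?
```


collatz_steps(76)
76 is even -> collatz_steps(38)
38 is even -> collatz_steps(19)
19 is odd -> 3*19+1 = 58 -> collatz_steps(58)
58 is even -> collatz_steps(29)
29 is odd -> 3*29+1 = 88 -> collatz_steps(88)
88 is even -> collatz_steps(44)
44 is even -> collatz_steps(22)
22 is even -> collatz_steps(11)
11 is odd -> 3*11+1 = 34 -> collatz_steps(34)
34 is even -> collatz_steps(17)
17 is odd -> 3*17+1 = 52 -> collatz_steps(52)
52 is even -> collatz_steps(26)
26 is even -> collatz_steps(13)
13 is odd -> 3*13+1 = 40 -> collatz_steps(40)
40 is even -> collatz_steps(20)
20 is even -> collatz_steps(10)
10 is even -> collatz_steps(5)
5 is odd -> 3*5+1 = 16 -> collatz_steps(16)
16 is even -> collatz_steps(8)
8 is even -> collatz_steps(4)
4 is even -> collatz_steps(2)
2 is even -> collatz_steps(1)
Reached 1 after 22 steps
= 22


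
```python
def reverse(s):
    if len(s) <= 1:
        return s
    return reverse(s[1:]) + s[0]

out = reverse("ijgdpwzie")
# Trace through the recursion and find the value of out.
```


reverse("ijgdpwzie")
= reverse("jgdpwzie") + "i"
= reverse("gdpwzie") + "j" + "i"
= reverse("dpwzie") + "g" + "j" + "i"
= reverse("pwzie") + "d" + "g" + "j" + "i"
= reverse("wzie") + "p" + "d" + "g" + "j" + "i"
= reverse("zie") + "w" + "p" + "d" + "g" + "j" + "i"
= reverse("ie") + "z" + "w" + "p" + "d" + "g" + "j" + "i"
= reverse("e") + "i" + "z" + "w" + "p" + "d" + "g" + "j" + "i"
= "e" + "i" + "z" + "w" + "p" + "d" + "g" + "j" + "i"
= "eizwpdgji"


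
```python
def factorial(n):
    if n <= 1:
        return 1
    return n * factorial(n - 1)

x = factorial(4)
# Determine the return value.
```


factorial(4)
= 4 * factorial(3)
= 4 * 3 * factorial(2)
= 4 * 3 * 2 * factorial(1)
= 4 * 3 * 2 * 1
= 24


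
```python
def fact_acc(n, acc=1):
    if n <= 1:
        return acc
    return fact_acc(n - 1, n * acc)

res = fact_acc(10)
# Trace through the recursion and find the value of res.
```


fact_acc(10, 1)
= fact_acc(9, 10 * 1) = fact_acc(9, 10)
= fact_acc(8, 9 * 10) = fact_acc(8, 90)
= fact_acc(7, 8 * 90) = fact_acc(7, 720)
= fact_acc(6, 7 * 720) = fact_acc(6, 5040)
= fact_acc(5, 6 * 5040) = fact_acc(5, 30240)
= fact_acc(4, 5 * 30240) = fact_acc(4, 151200)
= fact_acc(3, 4 * 151200) = fact_acc(3, 604800)
= fact_acc(2, 3 * 604800) = fact_acc(2, 1814400)
= fact_acc(1, 2 * 1814400) = fact_acc(1, 3628800)
n <= 1, return acc = 3628800


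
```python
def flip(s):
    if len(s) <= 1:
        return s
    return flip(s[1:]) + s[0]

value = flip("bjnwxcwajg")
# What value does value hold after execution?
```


flip("bjnwxcwajg")
= flip("jnwxcwajg") + "b"
= flip("nwxcwajg") + "j" + "b"
= flip("wxcwajg") + "n" + "j" + "b"
= flip("xcwajg") + "w" + "n" + "j" + "b"
= flip("cwajg") + "x" + "w" + "n" + "j" + "b"
= flip("wajg") + "c" + "x" + "w" + "n" + "j" + "b"
= flip("ajg") + "w" + "c" + "x" + "w" + "n" + "j" + "b"
= flip("jg") + "a" + "w" + "c" + "x" + "w" + "n" + "j" + "b"
= flip("g") + "j" + "a" + "w" + "c" + "x" + "w" + "n" + "j" + "b"
= "g" + "j" + "a" + "w" + "c" + "x" + "w" + "n" + "j" + "b"
= "gjawcxwnjb"


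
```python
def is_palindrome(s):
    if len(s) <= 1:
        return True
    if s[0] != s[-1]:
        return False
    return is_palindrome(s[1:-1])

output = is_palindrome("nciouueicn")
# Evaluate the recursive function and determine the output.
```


is_palindrome("nciouueicn")
"nciouueicn": s[0]='n' == s[-1]='n' -> is_palindrome("ciouueic")
"ciouueic": s[0]='c' == s[-1]='c' -> is_palindrome("iouuei")
"iouuei": s[0]='i' == s[-1]='i' -> is_palindrome("ouue")
"ouue": s[0]='o' != s[-1]='e' -> False
= False


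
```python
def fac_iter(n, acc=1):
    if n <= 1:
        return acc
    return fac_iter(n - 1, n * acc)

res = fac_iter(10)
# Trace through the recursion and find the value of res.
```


fac_iter(10, 1)
= fac_iter(9, 10 * 1) = fac_iter(9, 10)
= fac_iter(8, 9 * 10) = fac_iter(8, 90)
= fac_iter(7, 8 * 90) = fac_iter(7, 720)
= fac_iter(6, 7 * 720) = fac_iter(6, 5040)
= fac_iter(5, 6 * 5040) = fac_iter(5, 30240)
= fac_iter(4, 5 * 30240) = fac_iter(4, 151200)
= fac_iter(3, 4 * 151200) = fac_iter(3, 604800)
= fac_iter(2, 3 * 604800) = fac_iter(2, 1814400)
= fac_iter(1, 2 * 1814400) = fac_iter(1, 3628800)
n <= 1, return acc = 3628800


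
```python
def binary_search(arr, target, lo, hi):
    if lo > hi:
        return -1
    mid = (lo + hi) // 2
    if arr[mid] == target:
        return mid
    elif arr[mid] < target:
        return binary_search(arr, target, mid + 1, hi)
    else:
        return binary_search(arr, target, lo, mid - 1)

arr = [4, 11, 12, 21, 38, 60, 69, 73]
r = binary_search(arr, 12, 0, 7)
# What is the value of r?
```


binary_search(arr, 12, 0, 7)
lo=0, hi=7, mid=3, arr[mid]=21
21 > 12, search left half
lo=0, hi=2, mid=1, arr[mid]=11
11 < 12, search right half
lo=2, hi=2, mid=2, arr[mid]=12
arr[2] == 12, found at index 2
= 2


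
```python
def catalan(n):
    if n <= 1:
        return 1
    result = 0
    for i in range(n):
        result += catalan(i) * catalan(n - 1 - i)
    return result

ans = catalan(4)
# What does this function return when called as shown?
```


catalan(4)
= sum of catalan(i) * catalan(4-1-i) for i in 0..3
First compute sub-values bottom-up:
  catalan(0) = 1, catalan(1) = 1
  catalan(2) = 1*1 + 1*1 = 2
  catalan(3) = 1*2 + 1*1 + 2*1 = 5
Now catalan(4):
  catalan(0)*catalan(3) = 1*5 = 5
  catalan(1)*catalan(2) = 1*2 = 2
  catalan(2)*catalan(1) = 2*1 = 2
  catalan(3)*catalan(0) = 5*1 = 5
= 5 + 2 + 2 + 5
= 14


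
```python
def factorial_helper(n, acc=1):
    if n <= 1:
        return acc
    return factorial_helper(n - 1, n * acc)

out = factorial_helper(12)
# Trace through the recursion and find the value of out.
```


factorial_helper(12, 1)
= factorial_helper(11, 12 * 1) = factorial_helper(11, 12)
= factorial_helper(10, 11 * 12) = factorial_helper(10, 132)
= factorial_helper(9, 10 * 132) = factorial_helper(9, 1320)
= factorial_helper(8, 9 * 1320) = factorial_helper(8, 11880)
= factorial_helper(7, 8 * 11880) = factorial_helper(7, 95040)
= factorial_helper(6, 7 * 95040) = factorial_helper(6, 665280)
= factorial_helper(5, 6 * 665280) = factorial_helper(5, 3991680)
= factorial_helper(4, 5 * 3991680) = factorial_helper(4, 19958400)
= factorial_helper(3, 4 * 19958400) = factorial_helper(3, 79833600)
= factorial_helper(2, 3 * 79833600) = factorial_helper(2, 239500800)
= factorial_helper(1, 2 * 239500800) = factorial_helper(1, 479001600)
n <= 1, return acc = 479001600


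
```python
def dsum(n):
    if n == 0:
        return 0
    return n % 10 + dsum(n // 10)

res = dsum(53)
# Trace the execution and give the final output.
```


dsum(53)
= 3 + dsum(5)
= 3 + 5 + dsum(0)
= 3 + 5 + 0
= 8


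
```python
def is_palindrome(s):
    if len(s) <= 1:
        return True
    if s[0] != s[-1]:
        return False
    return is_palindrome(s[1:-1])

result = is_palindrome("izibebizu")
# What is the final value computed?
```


is_palindrome("izibebizu")
"izibebizu": s[0]='i' != s[-1]='u' -> False
= False


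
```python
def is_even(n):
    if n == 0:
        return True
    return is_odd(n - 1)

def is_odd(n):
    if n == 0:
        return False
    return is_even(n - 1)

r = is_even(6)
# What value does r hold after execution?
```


is_even(6)
= is_odd(5)
= is_even(4)
= is_odd(3)
= is_even(2)
= is_odd(1)
= is_even(0)
n == 0: return True
= True


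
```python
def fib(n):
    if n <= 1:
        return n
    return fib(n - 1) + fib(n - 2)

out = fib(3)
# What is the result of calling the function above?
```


fib(3)
= fib(2) + fib(1)
Computing bottom-up: fib(0)=0, fib(1)=1, fib(2)=1, fib(3)=2
= 2


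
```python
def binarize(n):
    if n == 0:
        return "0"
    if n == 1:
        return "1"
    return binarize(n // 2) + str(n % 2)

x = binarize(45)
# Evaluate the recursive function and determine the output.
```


binarize(45)
= binarize(22) + "1"
= binarize(11) + "0" + "1"
= binarize(5) + "1" + "0" + "1"
= binarize(2) + "1" + "1" + "0" + "1"
= binarize(1) + "0" + "1" + "1" + "0" + "1"
= "1" + "0" + "1" + "1" + "0" + "1"
= "101101"


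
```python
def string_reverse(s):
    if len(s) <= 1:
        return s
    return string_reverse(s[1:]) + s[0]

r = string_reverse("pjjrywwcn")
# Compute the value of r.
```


string_reverse("pjjrywwcn")
= string_reverse("jjrywwcn") + "p"
= string_reverse("jrywwcn") + "j" + "p"
= string_reverse("rywwcn") + "j" + "j" + "p"
= string_reverse("ywwcn") + "r" + "j" + "j" + "p"
= string_reverse("wwcn") + "y" + "r" + "j" + "j" + "p"
= string_reverse("wcn") + "w" + "y" + "r" + "j" + "j" + "p"
= string_reverse("cn") + "w" + "w" + "y" + "r" + "j" + "j" + "p"
= string_reverse("n") + "c" + "w" + "w" + "y" + "r" + "j" + "j" + "p"
= "n" + "c" + "w" + "w" + "y" + "r" + "j" + "j" + "p"
= "ncwwyrjjp"


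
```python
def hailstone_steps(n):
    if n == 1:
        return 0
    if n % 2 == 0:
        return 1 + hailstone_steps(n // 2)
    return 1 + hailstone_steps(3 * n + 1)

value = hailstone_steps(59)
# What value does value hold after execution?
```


hailstone_steps(59)
59 is odd -> 3*59+1 = 178 -> hailstone_steps(178)
178 is even -> hailstone_steps(89)
89 is odd -> 3*89+1 = 268 -> hailstone_steps(268)
268 is even -> hailstone_steps(134)
134 is even -> hailstone_steps(67)
67 is odd -> 3*67+1 = 202 -> hailstone_steps(202)
202 is even -> hailstone_steps(101)
101 is odd -> 3*101+1 = 304 -> hailstone_steps(304)
304 is even -> hailstone_steps(152)
152 is even -> hailstone_steps(76)
76 is even -> hailstone_steps(38)
38 is even -> hailstone_steps(19)
19 is odd -> 3*19+1 = 58 -> hailstone_steps(58)
58 is even -> hailstone_steps(29)
29 is odd -> 3*29+1 = 88 -> hailstone_steps(88)
88 is even -> hailstone_steps(44)
44 is even -> hailstone_steps(22)
22 is even -> hailstone_steps(11)
11 is odd -> 3*11+1 = 34 -> hailstone_steps(34)
34 is even -> hailstone_steps(17)
17 is odd -> 3*17+1 = 52 -> hailstone_steps(52)
52 is even -> hailstone_steps(26)
26 is even -> hailstone_steps(13)
13 is odd -> 3*13+1 = 40 -> hailstone_steps(40)
40 is even -> hailstone_steps(20)
20 is even -> hailstone_steps(10)
10 is even -> hailstone_steps(5)
5 is odd -> 3*5+1 = 16 -> hailstone_steps(16)
16 is even -> hailstone_steps(8)
8 is even -> hailstone_steps(4)
4 is even -> hailstone_steps(2)
2 is even -> hailstone_steps(1)
Reached 1 after 32 steps
= 32


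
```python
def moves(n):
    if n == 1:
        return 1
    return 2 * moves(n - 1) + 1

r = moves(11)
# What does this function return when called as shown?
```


moves(11)
= 2 * moves(10) + 1
= 2 * (2 * moves(9) + 1) + 1
= 2 * (2 * (2 * moves(8) + 1) + 1) + 1
= 2 * (2 * (2 * (2 * moves(7) + 1) + 1) + 1) + 1
= 2 * (2 * (2 * (2 * (2 * moves(6) + 1) + 1) + 1) + 1) + 1
= 2 * (2 * (2 * (2 * (2 * (2 * moves(5) + 1) + 1) + 1) + 1) + 1) + 1
= 2 * (2 * (2 * (2 * (2 * (2 * (2 * moves(4) + 1) + 1) + 1) + 1) + 1) + 1) + 1
= 2 * (2 * (2 * (2 * (2 * (2 * (2 * (2 * moves(3) + 1) + 1) + 1) + 1) + 1) + 1) + 1) + 1
= 2 * (2 * (2 * (2 * (2 * (2 * (2 * (2 * (2 * moves(2) + 1) + 1) + 1) + 1) + 1) + 1) + 1) + 1) + 1
= 2 * (2 * (2 * (2 * (2 * (2 * (2 * (2 * (2 * (2 * moves(1) + 1) + 1) + 1) + 1) + 1) + 1) + 1) + 1) + 1) + 1
Now compute bottom-up:
moves(1) = 1
moves(2) = 2 * 1 + 1 = 3
moves(3) = 2 * 3 + 1 = 7
moves(4) = 2 * 7 + 1 = 15
moves(5) = 2 * 15 + 1 = 31
moves(6) = 2 * 31 + 1 = 63
moves(7) = 2 * 63 + 1 = 127
moves(8) = 2 * 127 + 1 = 255
moves(9) = 2 * 255 + 1 = 511
moves(10) = 2 * 511 + 1 = 1023
moves(11) = 2 * 1023 + 1 = 2047
= 2047


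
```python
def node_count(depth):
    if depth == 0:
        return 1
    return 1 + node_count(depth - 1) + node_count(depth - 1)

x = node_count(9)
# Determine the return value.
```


node_count(9)
= 1 + node_count(8) + node_count(8)
= 1 + 2 * node_count(8)
node_count(k) = 2^(k+1) - 1
node_count(0) = 1
node_count(1) = 3
node_count(2) = 7
node_count(3) = 15
node_count(4) = 31
node_count(9) = 2^10 - 1 = 1023


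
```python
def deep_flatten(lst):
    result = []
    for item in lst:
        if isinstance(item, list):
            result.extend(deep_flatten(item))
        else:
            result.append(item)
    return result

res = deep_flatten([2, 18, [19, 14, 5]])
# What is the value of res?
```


deep_flatten([2, 18, [19, 14, 5]])
Processing each element:
  2 is not a list -> append 2
  18 is not a list -> append 18
  [19, 14, 5] is a list -> deep_flatten recursively -> [19, 14, 5]
= [2, 18, 19, 14, 5]
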